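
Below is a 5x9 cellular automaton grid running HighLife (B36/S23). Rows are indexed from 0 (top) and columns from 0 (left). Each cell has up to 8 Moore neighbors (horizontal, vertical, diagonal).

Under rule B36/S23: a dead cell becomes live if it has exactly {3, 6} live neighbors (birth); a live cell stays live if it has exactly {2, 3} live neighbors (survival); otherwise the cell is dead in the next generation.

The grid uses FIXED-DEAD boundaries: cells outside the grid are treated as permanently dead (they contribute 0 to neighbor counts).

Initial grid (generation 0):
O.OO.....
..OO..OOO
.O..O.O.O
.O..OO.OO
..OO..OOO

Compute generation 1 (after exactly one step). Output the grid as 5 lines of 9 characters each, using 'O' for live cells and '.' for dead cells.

Simulating step by step:
Generation 0 (given above): 22 live cells
Generation 1: 18 live cells
(generation 1 grid is the final answer)

Answer: .OOO...O.
....OOO.O
.O..O....
.O..O....
..OOOOO.O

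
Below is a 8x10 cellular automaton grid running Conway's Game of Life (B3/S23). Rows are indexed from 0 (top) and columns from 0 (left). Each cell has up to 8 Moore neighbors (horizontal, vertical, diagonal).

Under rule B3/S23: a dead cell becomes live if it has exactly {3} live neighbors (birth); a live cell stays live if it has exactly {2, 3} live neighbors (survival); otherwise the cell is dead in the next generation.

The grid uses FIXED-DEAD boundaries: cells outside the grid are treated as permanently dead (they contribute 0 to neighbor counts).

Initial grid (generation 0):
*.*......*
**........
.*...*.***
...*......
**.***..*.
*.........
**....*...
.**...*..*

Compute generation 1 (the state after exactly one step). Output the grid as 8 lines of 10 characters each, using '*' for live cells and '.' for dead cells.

Simulating step by step:
Generation 0 (given above): 25 live cells
Generation 1: 28 live cells
(generation 1 grid is the final answer)

Answer: *.........
*.*......*
***.....*.
**.*.***.*
*****.....
..*.**....
*.*.......
***.......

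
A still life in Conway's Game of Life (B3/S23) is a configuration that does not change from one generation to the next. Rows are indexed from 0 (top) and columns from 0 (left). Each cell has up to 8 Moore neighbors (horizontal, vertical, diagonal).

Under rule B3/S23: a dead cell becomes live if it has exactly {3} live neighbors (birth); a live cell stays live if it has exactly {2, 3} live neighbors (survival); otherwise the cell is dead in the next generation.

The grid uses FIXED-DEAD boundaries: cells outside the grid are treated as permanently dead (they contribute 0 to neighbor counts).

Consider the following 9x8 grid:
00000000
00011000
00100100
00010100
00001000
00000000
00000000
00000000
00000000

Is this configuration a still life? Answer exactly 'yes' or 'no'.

Answer: yes

Derivation:
Compute generation 1 and compare to generation 0 (given above):
Generation 1:
00000000
00011000
00100100
00010100
00001000
00000000
00000000
00000000
00000000
The grids are IDENTICAL -> still life.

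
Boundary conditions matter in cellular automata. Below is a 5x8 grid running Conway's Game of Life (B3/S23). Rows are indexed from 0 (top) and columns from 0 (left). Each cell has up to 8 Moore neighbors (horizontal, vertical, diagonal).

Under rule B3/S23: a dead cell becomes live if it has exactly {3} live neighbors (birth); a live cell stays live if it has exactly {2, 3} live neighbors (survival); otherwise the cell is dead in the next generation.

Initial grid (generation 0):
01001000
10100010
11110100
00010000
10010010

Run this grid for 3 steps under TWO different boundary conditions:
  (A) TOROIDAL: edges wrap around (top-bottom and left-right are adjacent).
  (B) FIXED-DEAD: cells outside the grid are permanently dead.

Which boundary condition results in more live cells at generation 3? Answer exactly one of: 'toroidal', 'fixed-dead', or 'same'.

Under TOROIDAL boundary, generation 3:
10000101
10000101
01101010
01100011
01000000
Population = 15

Under FIXED-DEAD boundary, generation 3:
00001000
11010100
11000100
00111000
00000000
Population = 11

Comparison: toroidal=15, fixed-dead=11 -> toroidal

Answer: toroidal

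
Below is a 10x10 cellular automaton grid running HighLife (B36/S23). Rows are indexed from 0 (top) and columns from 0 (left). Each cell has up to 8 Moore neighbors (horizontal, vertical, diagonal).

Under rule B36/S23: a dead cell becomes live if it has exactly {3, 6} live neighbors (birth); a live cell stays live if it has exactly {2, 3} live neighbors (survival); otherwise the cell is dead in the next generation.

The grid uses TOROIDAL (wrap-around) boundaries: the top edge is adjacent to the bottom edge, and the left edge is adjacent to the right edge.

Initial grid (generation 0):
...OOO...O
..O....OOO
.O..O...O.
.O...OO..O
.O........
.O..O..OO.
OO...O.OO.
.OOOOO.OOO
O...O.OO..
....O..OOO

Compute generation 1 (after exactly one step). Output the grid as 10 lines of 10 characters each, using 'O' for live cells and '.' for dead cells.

Answer: O..OOOO...
O.O..O.O.O
.OO..OO...
.OO..O....
.OO..OOOO.
.OO...OOOO
.....O....
..OO..O...
OOO.......
O......O.O

Derivation:
Simulating step by step:
Generation 0 (given above): 41 live cells
Generation 1: 39 live cells
(generation 1 grid is the final answer)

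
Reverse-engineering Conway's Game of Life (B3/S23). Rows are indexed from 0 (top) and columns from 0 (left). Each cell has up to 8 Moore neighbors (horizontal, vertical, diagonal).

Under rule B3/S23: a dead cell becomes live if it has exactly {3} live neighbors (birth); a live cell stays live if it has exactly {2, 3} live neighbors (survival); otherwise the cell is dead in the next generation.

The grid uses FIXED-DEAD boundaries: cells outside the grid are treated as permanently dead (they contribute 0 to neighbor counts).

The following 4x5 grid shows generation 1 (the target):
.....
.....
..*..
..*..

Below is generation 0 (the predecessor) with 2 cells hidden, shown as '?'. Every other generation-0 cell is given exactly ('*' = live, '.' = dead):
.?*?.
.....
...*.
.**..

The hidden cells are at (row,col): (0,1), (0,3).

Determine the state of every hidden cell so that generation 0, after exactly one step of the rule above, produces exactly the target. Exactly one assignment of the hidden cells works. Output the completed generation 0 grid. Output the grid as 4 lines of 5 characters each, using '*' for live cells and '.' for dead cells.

Hidden generation-0 cells (in order): (0,1), (0,3).
A hidden cell only influences target cells in its own 3x3 neighborhood. Try each of the 2^2 = 4 assignments, step the completed generation 0 forward once under B3/S23, and compare with the target:
  (0,1)=. (0,3)=. -> step reproduces the target at every cell -> ACCEPT
  (0,1)=. (0,3)=* -> step gives (1,2)='*' but target has '.' -> reject
  (0,1)=* (0,3)=. -> step gives (1,2)='*' but target has '.' -> reject
  (0,1)=* (0,3)=* -> step gives (0,2)='*' but target has '.' -> reject
Unique solution: (0,1)=dead, (0,3)=dead.
Check: live-neighbor counts of every cell in the completed generation 0:
01010
01221
12311
11221
Applying B3/S23 to generation 0 with these counts gives:
.....
.....
..*..
..*..
which matches the target exactly.

Answer: ..*..
.....
...*.
.**..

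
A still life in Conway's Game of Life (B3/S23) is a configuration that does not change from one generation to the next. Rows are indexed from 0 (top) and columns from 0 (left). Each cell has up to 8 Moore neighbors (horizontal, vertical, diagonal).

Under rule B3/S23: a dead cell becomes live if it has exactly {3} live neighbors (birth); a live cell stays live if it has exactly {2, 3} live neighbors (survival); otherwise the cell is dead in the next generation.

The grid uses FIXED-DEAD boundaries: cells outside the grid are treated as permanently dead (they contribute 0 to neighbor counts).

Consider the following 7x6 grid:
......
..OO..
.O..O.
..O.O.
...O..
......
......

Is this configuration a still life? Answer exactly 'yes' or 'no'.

Compute generation 1 and compare to generation 0 (given above):
Generation 1:
......
..OO..
.O..O.
..O.O.
...O..
......
......
The grids are IDENTICAL -> still life.

Answer: yes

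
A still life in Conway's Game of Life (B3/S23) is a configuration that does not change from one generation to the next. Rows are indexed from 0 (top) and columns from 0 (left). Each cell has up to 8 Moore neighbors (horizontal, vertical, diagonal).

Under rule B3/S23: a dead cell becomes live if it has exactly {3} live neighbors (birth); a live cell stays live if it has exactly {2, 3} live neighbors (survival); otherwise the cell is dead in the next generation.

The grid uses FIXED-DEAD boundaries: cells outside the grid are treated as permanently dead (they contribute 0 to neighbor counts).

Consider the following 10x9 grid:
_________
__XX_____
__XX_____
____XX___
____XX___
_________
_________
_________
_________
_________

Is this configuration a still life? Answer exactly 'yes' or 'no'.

Compute generation 1 and compare to generation 0 (given above):
Generation 1:
_________
__XX_____
__X______
_____X___
____XX___
_________
_________
_________
_________
_________
Cell (2,3) differs: gen0=1 vs gen1=0 -> NOT a still life.

Answer: no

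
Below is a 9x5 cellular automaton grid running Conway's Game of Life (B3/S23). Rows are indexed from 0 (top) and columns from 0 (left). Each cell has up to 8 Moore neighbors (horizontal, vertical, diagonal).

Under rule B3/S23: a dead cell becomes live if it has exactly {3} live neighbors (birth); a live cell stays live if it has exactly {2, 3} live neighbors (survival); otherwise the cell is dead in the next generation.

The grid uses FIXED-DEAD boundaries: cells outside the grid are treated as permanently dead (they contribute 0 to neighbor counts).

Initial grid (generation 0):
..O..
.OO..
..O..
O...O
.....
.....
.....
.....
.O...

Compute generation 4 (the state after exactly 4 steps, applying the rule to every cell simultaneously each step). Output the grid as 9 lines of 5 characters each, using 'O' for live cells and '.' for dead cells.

Simulating step by step:
Generation 0 (given above): 7 live cells
Generation 1: 7 live cells
.OO..
.OOO.
..OO.
.....
.....
.....
.....
.....
.....
Generation 2: 4 live cells
.O.O.
.....
.O.O.
.....
.....
.....
.....
.....
.....
Generation 3: 0 live cells
.....
.....
.....
.....
.....
.....
.....
.....
.....
Generation 4: 0 live cells
(generation 4 grid is the final answer)

Answer: .....
.....
.....
.....
.....
.....
.....
.....
.....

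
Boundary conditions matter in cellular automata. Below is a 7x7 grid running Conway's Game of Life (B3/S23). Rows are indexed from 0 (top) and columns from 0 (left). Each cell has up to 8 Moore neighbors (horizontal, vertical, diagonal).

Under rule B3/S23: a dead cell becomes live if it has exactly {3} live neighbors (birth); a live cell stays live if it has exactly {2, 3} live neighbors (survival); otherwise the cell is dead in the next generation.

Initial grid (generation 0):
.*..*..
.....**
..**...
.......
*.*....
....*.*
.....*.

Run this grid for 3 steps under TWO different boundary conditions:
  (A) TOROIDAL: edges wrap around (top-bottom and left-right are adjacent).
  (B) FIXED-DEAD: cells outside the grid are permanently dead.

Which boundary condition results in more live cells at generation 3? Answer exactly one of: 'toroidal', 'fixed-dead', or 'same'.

Under TOROIDAL boundary, generation 3:
...*...
....**.
..***..
.**....
...*.*.
...***.
....*.*
Population = 15

Under FIXED-DEAD boundary, generation 3:
...*.*.
..**.*.
..***..
.**....
.......
.......
.......
Population = 10

Comparison: toroidal=15, fixed-dead=10 -> toroidal

Answer: toroidal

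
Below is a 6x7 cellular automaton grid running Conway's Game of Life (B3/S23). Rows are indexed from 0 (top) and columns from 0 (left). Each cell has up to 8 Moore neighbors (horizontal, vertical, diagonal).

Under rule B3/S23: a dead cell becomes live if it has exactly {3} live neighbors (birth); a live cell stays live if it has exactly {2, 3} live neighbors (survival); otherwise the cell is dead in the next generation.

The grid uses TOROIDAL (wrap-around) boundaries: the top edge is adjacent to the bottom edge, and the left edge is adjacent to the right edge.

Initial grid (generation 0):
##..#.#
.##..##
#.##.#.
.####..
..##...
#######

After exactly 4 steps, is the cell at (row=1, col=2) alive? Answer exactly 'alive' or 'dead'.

Simulating step by step:
Generation 0 (given above): 25 live cells
Generation 1: 3 live cells
.......
.......
#....#.
.......
......#
.......
Generation 2: 1 live cells
.......
.......
.......
......#
.......
.......
Generation 3: 0 live cells
.......
.......
.......
.......
.......
.......
Generation 4: 0 live cells
.......
.......
.......
.......
.......
.......

Cell (1,2) at generation 4: 0 -> dead

Answer: dead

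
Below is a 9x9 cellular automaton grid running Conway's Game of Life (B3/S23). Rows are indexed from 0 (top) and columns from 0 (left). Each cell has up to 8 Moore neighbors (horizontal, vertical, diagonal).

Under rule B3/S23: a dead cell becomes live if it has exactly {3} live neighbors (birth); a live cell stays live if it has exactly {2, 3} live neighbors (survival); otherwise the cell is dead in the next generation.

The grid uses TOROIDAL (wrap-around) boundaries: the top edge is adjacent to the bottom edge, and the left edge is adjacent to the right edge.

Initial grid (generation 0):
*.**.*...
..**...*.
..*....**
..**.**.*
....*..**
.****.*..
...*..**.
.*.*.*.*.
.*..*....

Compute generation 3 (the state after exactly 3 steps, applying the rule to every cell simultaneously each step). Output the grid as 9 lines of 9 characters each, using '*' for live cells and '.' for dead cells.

Answer: ....*..*.
**....**.
***..*.**
..******.
..*.***.*
*.*.***.*
.....*...
***......
**.**....

Derivation:
Simulating step by step:
Generation 0 (given above): 32 live cells
Generation 1: 28 live cells
.........
....*.**.
.*..*...*
*.*****..
**......*
..*.*.*.*
.*.....*.
...*.*.*.
**...**..
Generation 2: 32 live cells
.......*.
.....*.*.
***.....*
..****.*.
......*.*
..*.....*
..****.**
***.**.**
....***..
Generation 3: 37 live cells
(generation 3 grid is the final answer)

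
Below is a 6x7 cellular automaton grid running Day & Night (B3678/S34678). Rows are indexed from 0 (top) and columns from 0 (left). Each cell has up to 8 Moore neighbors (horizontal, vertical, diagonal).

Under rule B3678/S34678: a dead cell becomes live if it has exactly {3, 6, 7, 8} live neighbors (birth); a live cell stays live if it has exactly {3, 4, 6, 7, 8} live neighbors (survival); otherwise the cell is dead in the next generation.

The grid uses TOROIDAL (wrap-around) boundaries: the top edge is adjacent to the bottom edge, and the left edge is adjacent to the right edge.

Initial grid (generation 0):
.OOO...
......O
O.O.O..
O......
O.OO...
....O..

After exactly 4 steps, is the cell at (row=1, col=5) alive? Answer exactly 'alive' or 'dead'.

Simulating step by step:
Generation 0 (given above): 12 live cells
Generation 1: 6 live cells
.......
O......
.O....O
..O...O
.O.....
.......
Generation 2: 1 live cells
.......
.......
.......
.O.....
.......
.......
Generation 3: 0 live cells
.......
.......
.......
.......
.......
.......
Generation 4: 0 live cells
.......
.......
.......
.......
.......
.......

Cell (1,5) at generation 4: 0 -> dead

Answer: dead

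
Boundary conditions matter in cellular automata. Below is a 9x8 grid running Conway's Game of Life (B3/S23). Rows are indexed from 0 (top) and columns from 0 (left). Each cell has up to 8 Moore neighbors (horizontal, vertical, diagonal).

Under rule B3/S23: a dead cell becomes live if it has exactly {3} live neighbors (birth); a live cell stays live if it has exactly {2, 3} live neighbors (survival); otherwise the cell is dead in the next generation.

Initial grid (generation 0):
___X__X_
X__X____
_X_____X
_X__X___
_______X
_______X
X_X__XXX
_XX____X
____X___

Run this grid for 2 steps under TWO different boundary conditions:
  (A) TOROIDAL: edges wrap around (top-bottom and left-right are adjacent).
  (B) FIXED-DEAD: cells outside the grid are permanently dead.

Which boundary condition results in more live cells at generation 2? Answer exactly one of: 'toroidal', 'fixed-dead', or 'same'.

Under TOROIDAL boundary, generation 2:
_X__X___
X_X_____
XXX_____
_X______
________
________
_XXX____
_X__X___
_X______
Population = 14

Under FIXED-DEAD boundary, generation 2:
________
__X_____
_XX_____
_X______
________
________
_XXX___X
_XXX__X_
__X_____
Population = 13

Comparison: toroidal=14, fixed-dead=13 -> toroidal

Answer: toroidal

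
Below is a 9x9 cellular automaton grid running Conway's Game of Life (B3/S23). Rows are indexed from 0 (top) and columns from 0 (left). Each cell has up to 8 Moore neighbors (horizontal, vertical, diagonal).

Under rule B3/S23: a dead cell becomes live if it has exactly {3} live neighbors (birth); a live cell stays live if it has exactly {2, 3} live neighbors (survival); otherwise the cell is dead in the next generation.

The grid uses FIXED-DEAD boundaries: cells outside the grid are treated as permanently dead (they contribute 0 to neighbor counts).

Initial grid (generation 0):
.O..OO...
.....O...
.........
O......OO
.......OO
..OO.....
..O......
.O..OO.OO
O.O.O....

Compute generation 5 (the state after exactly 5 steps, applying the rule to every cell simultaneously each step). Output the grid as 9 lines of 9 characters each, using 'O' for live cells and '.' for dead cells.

Answer: ....OO...
....OO...
.........
.......OO
.......OO
.........
..O..O...
..OOO....
...O.....

Derivation:
Simulating step by step:
Generation 0 (given above): 20 live cells
Generation 1: 21 live cells
....OO...
....OO...
.........
.......OO
.......OO
..OO.....
.OO.O....
.OO.OO...
.O.OOO...
Generation 2: 17 live cells
....OO...
....OO...
.........
.......OO
.......OO
.OOO.....
....OO...
O........
.O.O.O...
Generation 3: 17 live cells
....OO...
....OO...
.........
.......OO
..O....OO
..OOO....
.OOOO....
.....O...
.........
Generation 4: 15 live cells
....OO...
....OO...
.........
.......OO
..O....OO
....O....
.O...O...
..OOO....
.........
Generation 5: 14 live cells
(generation 5 grid is the final answer)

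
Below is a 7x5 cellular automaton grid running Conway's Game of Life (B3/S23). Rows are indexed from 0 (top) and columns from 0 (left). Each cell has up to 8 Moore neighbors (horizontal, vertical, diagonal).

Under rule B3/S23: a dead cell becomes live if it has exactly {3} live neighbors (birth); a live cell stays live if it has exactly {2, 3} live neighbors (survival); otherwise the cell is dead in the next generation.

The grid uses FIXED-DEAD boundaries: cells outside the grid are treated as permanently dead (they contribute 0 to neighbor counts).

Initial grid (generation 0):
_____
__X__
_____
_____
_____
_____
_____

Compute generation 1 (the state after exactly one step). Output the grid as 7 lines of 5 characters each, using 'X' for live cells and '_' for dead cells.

Answer: _____
_____
_____
_____
_____
_____
_____

Derivation:
Simulating step by step:
Generation 0 (given above): 1 live cells
Generation 1: 0 live cells
(generation 1 grid is the final answer)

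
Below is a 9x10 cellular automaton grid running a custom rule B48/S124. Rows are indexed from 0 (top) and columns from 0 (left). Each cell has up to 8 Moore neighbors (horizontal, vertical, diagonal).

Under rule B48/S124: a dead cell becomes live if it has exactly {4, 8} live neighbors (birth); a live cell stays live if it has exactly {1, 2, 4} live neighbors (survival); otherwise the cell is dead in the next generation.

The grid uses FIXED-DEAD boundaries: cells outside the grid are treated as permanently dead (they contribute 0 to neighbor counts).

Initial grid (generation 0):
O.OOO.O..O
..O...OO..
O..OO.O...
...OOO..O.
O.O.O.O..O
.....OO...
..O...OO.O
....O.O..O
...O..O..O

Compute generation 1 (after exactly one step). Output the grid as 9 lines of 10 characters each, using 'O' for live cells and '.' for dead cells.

Answer: ..O.O.O...
.O..O.....
...OO..O..
........O.
..OOO....O
.....OOO..
......O..O
....OO.OOO
...O..O..O

Derivation:
Simulating step by step:
Generation 0 (given above): 34 live cells
Generation 1: 26 live cells
(generation 1 grid is the final answer)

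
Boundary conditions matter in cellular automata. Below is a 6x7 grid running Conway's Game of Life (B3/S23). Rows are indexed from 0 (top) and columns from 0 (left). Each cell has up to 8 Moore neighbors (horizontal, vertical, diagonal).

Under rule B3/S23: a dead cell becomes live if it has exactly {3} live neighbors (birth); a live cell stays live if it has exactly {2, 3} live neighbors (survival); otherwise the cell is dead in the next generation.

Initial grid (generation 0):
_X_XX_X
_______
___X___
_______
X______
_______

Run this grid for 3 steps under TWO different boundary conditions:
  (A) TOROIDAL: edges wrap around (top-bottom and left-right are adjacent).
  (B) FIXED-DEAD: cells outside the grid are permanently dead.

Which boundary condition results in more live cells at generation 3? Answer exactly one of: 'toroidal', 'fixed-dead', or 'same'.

Under TOROIDAL boundary, generation 3:
_______
__XXX__
_______
_______
_______
_______
Population = 3

Under FIXED-DEAD boundary, generation 3:
_______
__XXX__
_______
_______
_______
_______
Population = 3

Comparison: toroidal=3, fixed-dead=3 -> same

Answer: same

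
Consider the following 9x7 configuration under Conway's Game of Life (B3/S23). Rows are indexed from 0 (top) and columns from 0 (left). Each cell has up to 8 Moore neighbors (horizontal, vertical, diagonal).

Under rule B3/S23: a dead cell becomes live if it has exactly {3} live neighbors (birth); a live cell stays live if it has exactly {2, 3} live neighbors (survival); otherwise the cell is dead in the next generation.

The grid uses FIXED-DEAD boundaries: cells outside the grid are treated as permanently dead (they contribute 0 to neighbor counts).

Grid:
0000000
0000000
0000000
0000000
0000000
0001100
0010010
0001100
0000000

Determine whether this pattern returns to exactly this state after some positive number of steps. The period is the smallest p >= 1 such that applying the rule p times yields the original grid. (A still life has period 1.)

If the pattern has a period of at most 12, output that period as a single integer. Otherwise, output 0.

Answer: 1

Derivation:
Simulating and comparing each generation to the original:
Gen 0 (original, given above): 6 live cells
Gen 1: 6 live cells, MATCHES original -> period = 1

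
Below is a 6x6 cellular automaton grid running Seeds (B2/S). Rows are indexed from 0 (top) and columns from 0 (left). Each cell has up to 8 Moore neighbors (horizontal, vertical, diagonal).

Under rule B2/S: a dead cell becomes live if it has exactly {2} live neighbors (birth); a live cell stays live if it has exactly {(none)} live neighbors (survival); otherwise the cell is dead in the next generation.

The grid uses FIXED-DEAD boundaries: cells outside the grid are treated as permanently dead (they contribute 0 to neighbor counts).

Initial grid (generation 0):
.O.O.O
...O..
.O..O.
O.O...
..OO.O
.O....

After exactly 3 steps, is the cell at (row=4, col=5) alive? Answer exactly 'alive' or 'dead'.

Answer: alive

Derivation:
Simulating step by step:
Generation 0 (given above): 12 live cells
Generation 1: 9 live cells
......
OO...O
O.....
.....O
O...O.
...OO.
Generation 2: 8 live cells
OO....
......
....OO
OO..O.
......
.....O
Generation 3: 12 live cells
......
OO..OO
OO.O..
...O..
OO..OO
......

Cell (4,5) at generation 3: 1 -> alive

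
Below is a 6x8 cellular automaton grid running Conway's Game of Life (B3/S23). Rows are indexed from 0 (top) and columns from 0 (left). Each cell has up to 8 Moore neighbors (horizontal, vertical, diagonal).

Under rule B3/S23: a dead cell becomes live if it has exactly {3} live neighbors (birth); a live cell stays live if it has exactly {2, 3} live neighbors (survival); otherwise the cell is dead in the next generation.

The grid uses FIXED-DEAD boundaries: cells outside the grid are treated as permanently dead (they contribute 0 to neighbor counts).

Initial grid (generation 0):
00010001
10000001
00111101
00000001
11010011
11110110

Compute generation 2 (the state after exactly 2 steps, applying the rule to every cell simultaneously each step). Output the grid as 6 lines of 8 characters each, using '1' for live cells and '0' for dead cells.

Simulating step by step:
Generation 0 (given above): 21 live cells
Generation 1: 19 live cells
00000000
00100001
00011001
01000101
10011101
10011111
Generation 2: 15 live cells
(generation 2 grid is the final answer)

Answer: 00000000
00010000
00111001
00100101
11110001
00010001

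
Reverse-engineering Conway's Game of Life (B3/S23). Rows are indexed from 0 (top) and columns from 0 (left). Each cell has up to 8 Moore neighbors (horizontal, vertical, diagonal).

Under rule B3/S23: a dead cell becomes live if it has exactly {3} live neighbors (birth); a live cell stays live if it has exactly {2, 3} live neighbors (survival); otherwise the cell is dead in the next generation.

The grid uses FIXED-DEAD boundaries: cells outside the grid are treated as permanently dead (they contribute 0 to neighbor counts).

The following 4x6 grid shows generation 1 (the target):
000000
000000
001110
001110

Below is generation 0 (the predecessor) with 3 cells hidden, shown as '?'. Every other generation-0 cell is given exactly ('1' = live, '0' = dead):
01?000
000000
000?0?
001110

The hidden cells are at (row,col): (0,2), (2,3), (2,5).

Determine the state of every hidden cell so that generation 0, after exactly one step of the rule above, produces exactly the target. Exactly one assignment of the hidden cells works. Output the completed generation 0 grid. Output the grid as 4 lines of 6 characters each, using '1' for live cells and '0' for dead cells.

Answer: 010000
000000
000100
001110

Derivation:
Hidden generation-0 cells (in order): (0,2), (2,3), (2,5).
A hidden cell only influences target cells in its own 3x3 neighborhood. Try each of the 2^3 = 8 assignments, step the completed generation 0 forward once under B3/S23, and compare with the target:
  (0,2)=0 (2,3)=0 (2,5)=0 -> step gives (2,2)='0' but target has '1' -> reject
  (0,2)=0 (2,3)=0 (2,5)=1 -> step gives (2,2)='0' but target has '1' -> reject
  (0,2)=0 (2,3)=1 (2,5)=0 -> step reproduces the target at every cell -> ACCEPT
  (0,2)=0 (2,3)=1 (2,5)=1 -> step gives (2,4)='0' but target has '1' -> reject
  (0,2)=1 (2,3)=0 (2,5)=0 -> step gives (2,2)='0' but target has '1' -> reject
  (0,2)=1 (2,3)=0 (2,5)=1 -> step gives (2,2)='0' but target has '1' -> reject
  (0,2)=1 (2,3)=1 (2,5)=0 -> step gives (1,2)='1' but target has '0' -> reject
  (0,2)=1 (2,3)=1 (2,5)=1 -> step gives (1,2)='1' but target has '0' -> reject
Unique solution: (0,2)=dead, (2,3)=live, (2,5)=dead.
Check: live-neighbor counts of every cell in the completed generation 0:
101000
112110
013331
012321
Applying B3/S23 to generation 0 with these counts gives:
000000
000000
001110
001110
which matches the target exactly.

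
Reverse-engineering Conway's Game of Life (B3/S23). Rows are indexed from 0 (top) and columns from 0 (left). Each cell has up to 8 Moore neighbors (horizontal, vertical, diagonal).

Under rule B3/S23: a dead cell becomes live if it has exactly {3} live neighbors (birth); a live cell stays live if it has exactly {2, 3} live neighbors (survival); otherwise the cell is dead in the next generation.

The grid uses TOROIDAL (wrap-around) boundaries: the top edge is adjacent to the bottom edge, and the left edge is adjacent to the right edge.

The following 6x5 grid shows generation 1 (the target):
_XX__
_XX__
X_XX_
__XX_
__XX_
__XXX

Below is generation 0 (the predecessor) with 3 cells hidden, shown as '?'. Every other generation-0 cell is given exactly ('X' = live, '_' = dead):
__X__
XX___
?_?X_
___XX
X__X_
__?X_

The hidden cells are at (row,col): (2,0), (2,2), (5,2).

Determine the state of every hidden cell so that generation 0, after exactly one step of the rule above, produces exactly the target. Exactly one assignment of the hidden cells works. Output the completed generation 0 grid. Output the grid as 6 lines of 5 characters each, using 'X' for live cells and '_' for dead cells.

Answer: __X__
XX___
___X_
___XX
X__X_
___X_

Derivation:
Hidden generation-0 cells (in order): (2,0), (2,2), (5,2).
A hidden cell only influences target cells in its own 3x3 neighborhood. Try each of the 2^3 = 8 assignments, step the completed generation 0 forward once under B3/S23, and compare with the target:
  (2,0)=_ (2,2)=_ (5,2)=_ -> step reproduces the target at every cell -> ACCEPT
  (2,0)=_ (2,2)=_ (5,2)=X -> step gives (0,1)='_' but target has 'X' -> reject
  (2,0)=_ (2,2)=X (5,2)=_ -> step gives (1,2)='_' but target has 'X' -> reject
  (2,0)=_ (2,2)=X (5,2)=X -> step gives (0,1)='_' but target has 'X' -> reject
  (2,0)=X (2,2)=_ (5,2)=_ -> step gives (1,0)='X' but target has '_' -> reject
  (2,0)=X (2,2)=_ (5,2)=X -> step gives (0,1)='_' but target has 'X' -> reject
  (2,0)=X (2,2)=X (5,2)=_ -> step gives (1,0)='X' but target has '_' -> reject
  (2,0)=X (2,2)=X (5,2)=X -> step gives (0,1)='_' but target has 'X' -> reject
Unique solution: (2,0)=dead, (2,2)=dead, (5,2)=dead.
Check: live-neighbor counts of every cell in the completed generation 0:
23222
12322
32324
21334
11335
12323
Applying B3/S23 to generation 0 with these counts gives:
_XX__
_XX__
X_XX_
__XX_
__XX_
__XXX
which matches the target exactly.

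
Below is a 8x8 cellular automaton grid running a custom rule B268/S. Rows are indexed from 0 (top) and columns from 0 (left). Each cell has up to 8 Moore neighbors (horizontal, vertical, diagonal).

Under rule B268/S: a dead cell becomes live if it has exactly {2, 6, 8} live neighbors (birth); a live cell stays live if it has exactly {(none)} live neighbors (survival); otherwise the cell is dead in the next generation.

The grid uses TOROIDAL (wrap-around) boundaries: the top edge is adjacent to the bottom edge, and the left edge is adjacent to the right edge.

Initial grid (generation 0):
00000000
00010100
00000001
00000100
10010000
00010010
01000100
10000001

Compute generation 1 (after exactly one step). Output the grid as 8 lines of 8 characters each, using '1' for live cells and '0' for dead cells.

Answer: 10001011
00001010
00000100
10001011
00100111
11000101
00101000
01000010

Derivation:
Simulating step by step:
Generation 0 (given above): 12 live cells
Generation 1: 23 live cells
(generation 1 grid is the final answer)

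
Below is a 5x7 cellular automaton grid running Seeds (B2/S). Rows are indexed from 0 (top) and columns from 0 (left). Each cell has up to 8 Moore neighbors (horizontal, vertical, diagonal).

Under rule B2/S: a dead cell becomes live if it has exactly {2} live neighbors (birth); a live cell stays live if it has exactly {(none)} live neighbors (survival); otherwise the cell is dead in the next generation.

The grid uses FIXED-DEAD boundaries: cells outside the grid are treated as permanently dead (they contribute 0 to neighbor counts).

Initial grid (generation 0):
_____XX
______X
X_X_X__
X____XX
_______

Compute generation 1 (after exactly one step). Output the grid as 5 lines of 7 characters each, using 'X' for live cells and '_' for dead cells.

Simulating step by step:
Generation 0 (given above): 9 live cells
Generation 1: 8 live cells
(generation 1 grid is the final answer)

Answer: _______
_X_XX__
___X___
___XX__
_____XX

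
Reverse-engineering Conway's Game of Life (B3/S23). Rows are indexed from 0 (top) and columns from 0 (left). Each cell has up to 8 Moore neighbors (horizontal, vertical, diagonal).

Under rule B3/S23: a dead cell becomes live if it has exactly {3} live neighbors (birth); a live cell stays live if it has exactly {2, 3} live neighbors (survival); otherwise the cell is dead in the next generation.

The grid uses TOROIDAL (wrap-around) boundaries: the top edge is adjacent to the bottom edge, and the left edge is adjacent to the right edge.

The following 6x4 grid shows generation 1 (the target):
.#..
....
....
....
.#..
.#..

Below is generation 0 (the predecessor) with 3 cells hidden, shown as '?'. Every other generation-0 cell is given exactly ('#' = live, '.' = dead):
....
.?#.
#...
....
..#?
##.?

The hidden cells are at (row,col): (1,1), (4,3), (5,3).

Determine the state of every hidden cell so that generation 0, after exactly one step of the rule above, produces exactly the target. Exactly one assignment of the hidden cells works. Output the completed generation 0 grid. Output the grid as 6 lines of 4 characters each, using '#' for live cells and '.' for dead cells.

Hidden generation-0 cells (in order): (1,1), (4,3), (5,3).
A hidden cell only influences target cells in its own 3x3 neighborhood. Try each of the 2^3 = 8 assignments, step the completed generation 0 forward once under B3/S23, and compare with the target:
  (1,1)=. (4,3)=. (5,3)=. -> step reproduces the target at every cell -> ACCEPT
  (1,1)=. (4,3)=. (5,3)=# -> step gives (0,0)='#' but target has '.' -> reject
  (1,1)=. (4,3)=# (5,3)=. -> step gives (3,3)='#' but target has '.' -> reject
  (1,1)=. (4,3)=# (5,3)=# -> step gives (0,0)='#' but target has '.' -> reject
  (1,1)=# (4,3)=. (5,3)=. -> step gives (0,0)='#' but target has '.' -> reject
  (1,1)=# (4,3)=. (5,3)=# -> step gives (0,1)='.' but target has '#' -> reject
  (1,1)=# (4,3)=# (5,3)=. -> step gives (0,0)='#' but target has '.' -> reject
  (1,1)=# (4,3)=# (5,3)=# -> step gives (0,1)='.' but target has '#' -> reject
Unique solution: (1,1)=dead, (4,3)=dead, (5,3)=dead.
Check: live-neighbor counts of every cell in the completed generation 0:
2322
1202
0212
1212
2312
1222
Applying B3/S23 to generation 0 with these counts gives:
.#..
....
....
....
.#..
.#..
which matches the target exactly.

Answer: ....
..#.
#...
....
..#.
##..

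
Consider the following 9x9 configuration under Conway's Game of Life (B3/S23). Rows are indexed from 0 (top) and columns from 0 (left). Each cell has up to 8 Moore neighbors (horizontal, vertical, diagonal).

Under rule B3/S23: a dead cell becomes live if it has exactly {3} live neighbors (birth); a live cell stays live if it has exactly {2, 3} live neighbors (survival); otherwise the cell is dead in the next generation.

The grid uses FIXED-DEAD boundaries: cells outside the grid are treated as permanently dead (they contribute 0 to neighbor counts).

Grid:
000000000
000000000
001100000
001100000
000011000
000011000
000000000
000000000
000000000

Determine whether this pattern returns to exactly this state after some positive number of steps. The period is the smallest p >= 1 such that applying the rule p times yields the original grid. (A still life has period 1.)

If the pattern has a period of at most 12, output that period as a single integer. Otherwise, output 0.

Simulating and comparing each generation to the original:
Gen 0 (original, given above): 8 live cells
Gen 1: 6 live cells, differs from original
Gen 2: 8 live cells, MATCHES original -> period = 2

Answer: 2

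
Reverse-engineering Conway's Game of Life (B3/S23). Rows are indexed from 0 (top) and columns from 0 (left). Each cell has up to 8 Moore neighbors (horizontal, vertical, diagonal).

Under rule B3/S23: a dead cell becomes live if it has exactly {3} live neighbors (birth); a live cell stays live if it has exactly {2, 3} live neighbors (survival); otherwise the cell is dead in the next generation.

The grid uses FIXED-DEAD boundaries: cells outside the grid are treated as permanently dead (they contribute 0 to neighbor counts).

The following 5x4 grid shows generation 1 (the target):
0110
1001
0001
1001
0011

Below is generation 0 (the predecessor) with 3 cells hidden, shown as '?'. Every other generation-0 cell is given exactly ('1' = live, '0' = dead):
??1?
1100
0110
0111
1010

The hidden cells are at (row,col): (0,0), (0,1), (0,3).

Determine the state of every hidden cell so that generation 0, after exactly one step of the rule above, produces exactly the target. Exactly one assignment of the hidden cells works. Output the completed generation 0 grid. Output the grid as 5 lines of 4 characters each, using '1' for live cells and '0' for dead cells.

Answer: 0011
1100
0110
0111
1010

Derivation:
Hidden generation-0 cells (in order): (0,0), (0,1), (0,3).
A hidden cell only influences target cells in its own 3x3 neighborhood. Try each of the 2^3 = 8 assignments, step the completed generation 0 forward once under B3/S23, and compare with the target:
  (0,0)=0 (0,1)=0 (0,3)=0 -> step gives (0,2)='0' but target has '1' -> reject
  (0,0)=0 (0,1)=0 (0,3)=1 -> step reproduces the target at every cell -> ACCEPT
  (0,0)=0 (0,1)=1 (0,3)=0 -> step gives (0,0)='1' but target has '0' -> reject
  (0,0)=0 (0,1)=1 (0,3)=1 -> step gives (0,0)='1' but target has '0' -> reject
  (0,0)=1 (0,1)=0 (0,3)=0 -> step gives (0,0)='1' but target has '0' -> reject
  (0,0)=1 (0,1)=0 (0,3)=1 -> step gives (0,0)='1' but target has '0' -> reject
  (0,0)=1 (0,1)=1 (0,3)=0 -> step gives (0,0)='1' but target has '0' -> reject
  (0,0)=1 (0,1)=1 (0,3)=1 -> step gives (0,0)='1' but target has '0' -> reject
Unique solution: (0,0)=dead, (0,1)=dead, (0,3)=live.
Check: live-neighbor counts of every cell in the completed generation 0:
2321
2453
4553
3553
1433
Applying B3/S23 to generation 0 with these counts gives:
0110
1001
0001
1001
0011
which matches the target exactly.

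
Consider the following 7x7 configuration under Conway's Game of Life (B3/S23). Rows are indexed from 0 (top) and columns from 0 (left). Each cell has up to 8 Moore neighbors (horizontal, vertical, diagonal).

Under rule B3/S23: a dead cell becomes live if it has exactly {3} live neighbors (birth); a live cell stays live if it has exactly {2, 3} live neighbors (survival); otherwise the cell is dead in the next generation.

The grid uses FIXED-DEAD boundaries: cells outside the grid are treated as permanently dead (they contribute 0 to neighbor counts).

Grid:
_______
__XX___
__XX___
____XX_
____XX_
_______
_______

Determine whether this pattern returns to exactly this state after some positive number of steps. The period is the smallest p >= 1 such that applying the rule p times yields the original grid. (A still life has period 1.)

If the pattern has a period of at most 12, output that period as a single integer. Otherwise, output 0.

Answer: 2

Derivation:
Simulating and comparing each generation to the original:
Gen 0 (original, given above): 8 live cells
Gen 1: 6 live cells, differs from original
Gen 2: 8 live cells, MATCHES original -> period = 2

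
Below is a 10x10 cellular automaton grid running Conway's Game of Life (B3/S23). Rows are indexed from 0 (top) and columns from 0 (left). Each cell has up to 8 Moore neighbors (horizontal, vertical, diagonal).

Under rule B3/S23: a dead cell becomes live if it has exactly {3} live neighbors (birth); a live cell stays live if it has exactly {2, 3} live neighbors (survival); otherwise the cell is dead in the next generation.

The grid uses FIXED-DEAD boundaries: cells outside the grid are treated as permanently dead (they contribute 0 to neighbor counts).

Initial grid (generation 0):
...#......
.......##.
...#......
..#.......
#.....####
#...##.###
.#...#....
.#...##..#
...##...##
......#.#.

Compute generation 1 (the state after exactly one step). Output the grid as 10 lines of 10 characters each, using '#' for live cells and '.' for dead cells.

Answer: ..........
..........
..........
.......##.
.#...##..#
##..##...#
##.....#.#
..#..##.##
....#.#.##
.......###

Derivation:
Simulating step by step:
Generation 0 (given above): 28 live cells
Generation 1: 27 live cells
(generation 1 grid is the final answer)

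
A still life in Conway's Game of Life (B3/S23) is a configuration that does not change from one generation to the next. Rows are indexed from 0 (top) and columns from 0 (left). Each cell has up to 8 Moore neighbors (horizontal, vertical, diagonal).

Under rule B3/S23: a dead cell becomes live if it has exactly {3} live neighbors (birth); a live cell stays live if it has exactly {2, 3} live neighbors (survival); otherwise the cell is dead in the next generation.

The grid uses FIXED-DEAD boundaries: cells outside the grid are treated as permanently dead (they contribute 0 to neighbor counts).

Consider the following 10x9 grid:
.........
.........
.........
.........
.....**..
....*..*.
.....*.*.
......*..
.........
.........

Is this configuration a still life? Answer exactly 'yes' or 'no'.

Compute generation 1 and compare to generation 0 (given above):
Generation 1:
.........
.........
.........
.........
.....**..
....*..*.
.....*.*.
......*..
.........
.........
The grids are IDENTICAL -> still life.

Answer: yes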